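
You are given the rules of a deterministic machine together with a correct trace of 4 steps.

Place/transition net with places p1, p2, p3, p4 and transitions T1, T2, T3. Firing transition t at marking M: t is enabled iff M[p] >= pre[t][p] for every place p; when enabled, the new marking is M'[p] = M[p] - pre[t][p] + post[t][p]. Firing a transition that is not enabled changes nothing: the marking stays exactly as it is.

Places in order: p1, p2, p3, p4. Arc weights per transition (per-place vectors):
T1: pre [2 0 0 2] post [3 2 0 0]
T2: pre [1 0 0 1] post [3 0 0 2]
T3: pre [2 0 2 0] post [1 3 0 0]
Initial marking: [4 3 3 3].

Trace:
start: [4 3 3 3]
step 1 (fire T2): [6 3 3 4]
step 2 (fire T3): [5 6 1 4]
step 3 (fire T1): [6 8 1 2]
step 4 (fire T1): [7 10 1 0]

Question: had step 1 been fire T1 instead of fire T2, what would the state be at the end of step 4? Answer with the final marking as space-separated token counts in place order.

(re-executing from step 1 with the substitution; state before step 1: [4 3 3 3])
step 1 (fire T1): [5 5 3 1]
step 2 (fire T3): [4 8 1 1]
step 3 (fire T1): [4 8 1 1]
step 4 (fire T1): [4 8 1 1]

4 8 1 1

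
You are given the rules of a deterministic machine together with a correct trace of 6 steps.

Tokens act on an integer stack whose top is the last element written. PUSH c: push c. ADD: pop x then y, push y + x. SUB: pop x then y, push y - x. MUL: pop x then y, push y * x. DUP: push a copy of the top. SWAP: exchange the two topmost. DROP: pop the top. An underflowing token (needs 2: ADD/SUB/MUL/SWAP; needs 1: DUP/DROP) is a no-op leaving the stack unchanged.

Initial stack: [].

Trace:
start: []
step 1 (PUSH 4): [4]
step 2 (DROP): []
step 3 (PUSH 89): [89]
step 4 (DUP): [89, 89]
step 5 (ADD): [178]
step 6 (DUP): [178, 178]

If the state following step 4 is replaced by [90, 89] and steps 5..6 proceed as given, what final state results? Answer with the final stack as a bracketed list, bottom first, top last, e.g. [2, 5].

[179, 179]

state after step 4 := [90, 89]
step 5 (ADD): [179]
step 6 (DUP): [179, 179]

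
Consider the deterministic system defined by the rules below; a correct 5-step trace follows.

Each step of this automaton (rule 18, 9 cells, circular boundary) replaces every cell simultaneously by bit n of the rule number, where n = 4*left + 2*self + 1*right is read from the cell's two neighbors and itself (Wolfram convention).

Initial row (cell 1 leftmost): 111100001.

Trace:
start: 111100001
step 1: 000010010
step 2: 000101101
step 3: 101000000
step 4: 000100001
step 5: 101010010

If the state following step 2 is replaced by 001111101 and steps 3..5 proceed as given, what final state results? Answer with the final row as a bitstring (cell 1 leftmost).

110100010

state after step 2 := 001111101
step 3: 110000000
step 4: 001000001
step 5: 110100010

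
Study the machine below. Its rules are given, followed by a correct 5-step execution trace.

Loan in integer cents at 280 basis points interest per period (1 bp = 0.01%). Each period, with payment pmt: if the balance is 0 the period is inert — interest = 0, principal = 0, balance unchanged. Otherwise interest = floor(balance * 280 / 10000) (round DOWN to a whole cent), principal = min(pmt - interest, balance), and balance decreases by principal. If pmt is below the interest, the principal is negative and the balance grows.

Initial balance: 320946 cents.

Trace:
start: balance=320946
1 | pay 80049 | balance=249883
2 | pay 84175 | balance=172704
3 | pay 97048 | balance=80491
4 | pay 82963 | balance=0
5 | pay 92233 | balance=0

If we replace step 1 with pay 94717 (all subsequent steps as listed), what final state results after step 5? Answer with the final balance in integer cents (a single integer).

(re-executing from step 1 with the substitution; state before step 1: balance=320946)
1 | pay 94717 | balance=235215
2 | pay 84175 | balance=157626
3 | pay 97048 | balance=64991
4 | pay 82963 | balance=0
5 | pay 92233 | balance=0

0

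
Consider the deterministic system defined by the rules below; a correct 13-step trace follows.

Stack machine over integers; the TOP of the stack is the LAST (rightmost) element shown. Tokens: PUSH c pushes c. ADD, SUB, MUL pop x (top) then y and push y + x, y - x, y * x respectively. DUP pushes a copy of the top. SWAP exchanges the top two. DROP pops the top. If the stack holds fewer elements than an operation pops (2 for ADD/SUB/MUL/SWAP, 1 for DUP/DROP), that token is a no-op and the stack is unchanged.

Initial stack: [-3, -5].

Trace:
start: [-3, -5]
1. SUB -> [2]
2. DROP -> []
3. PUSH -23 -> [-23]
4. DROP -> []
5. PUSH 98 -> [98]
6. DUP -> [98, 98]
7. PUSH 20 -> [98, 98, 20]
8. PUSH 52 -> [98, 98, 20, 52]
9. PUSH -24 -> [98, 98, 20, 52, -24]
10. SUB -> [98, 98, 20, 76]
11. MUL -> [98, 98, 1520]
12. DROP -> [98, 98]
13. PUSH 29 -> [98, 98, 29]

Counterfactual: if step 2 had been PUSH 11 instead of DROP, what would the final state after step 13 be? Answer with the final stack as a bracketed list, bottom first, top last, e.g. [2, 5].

(re-executing from step 2 with the substitution; state before step 2: [2])
2. PUSH 11 -> [2, 11]
3. PUSH -23 -> [2, 11, -23]
4. DROP -> [2, 11]
5. PUSH 98 -> [2, 11, 98]
6. DUP -> [2, 11, 98, 98]
7. PUSH 20 -> [2, 11, 98, 98, 20]
8. PUSH 52 -> [2, 11, 98, 98, 20, 52]
9. PUSH -24 -> [2, 11, 98, 98, 20, 52, -24]
10. SUB -> [2, 11, 98, 98, 20, 76]
11. MUL -> [2, 11, 98, 98, 1520]
12. DROP -> [2, 11, 98, 98]
13. PUSH 29 -> [2, 11, 98, 98, 29]

[2, 11, 98, 98, 29]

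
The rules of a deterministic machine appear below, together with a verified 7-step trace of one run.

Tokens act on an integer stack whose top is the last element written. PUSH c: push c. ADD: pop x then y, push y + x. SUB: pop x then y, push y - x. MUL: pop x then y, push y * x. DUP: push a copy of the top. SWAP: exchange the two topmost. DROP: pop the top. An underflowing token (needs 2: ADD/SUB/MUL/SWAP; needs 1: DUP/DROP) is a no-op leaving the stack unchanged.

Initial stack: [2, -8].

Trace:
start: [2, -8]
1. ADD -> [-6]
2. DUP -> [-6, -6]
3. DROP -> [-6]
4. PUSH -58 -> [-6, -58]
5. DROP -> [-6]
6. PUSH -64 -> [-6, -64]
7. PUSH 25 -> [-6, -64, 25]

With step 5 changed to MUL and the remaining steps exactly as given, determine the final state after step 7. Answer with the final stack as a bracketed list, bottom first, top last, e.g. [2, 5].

(re-executing from step 5 with the substitution; state before step 5: [-6, -58])
5. MUL -> [348]
6. PUSH -64 -> [348, -64]
7. PUSH 25 -> [348, -64, 25]

[348, -64, 25]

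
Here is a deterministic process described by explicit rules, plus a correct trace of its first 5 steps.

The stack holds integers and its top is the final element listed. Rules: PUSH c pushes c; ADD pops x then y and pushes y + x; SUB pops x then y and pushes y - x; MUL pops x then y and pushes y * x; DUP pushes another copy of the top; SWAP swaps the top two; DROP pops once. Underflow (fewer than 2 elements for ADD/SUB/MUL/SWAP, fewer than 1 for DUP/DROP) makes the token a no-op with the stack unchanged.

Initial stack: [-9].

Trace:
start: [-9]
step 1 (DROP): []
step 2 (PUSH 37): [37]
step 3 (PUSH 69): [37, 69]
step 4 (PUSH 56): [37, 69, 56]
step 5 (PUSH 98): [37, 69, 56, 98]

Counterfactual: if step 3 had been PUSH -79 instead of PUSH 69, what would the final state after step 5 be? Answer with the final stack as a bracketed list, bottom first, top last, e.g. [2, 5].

[37, -79, 56, 98]

(re-executing from step 3 with the substitution; state before step 3: [37])
step 3 (PUSH -79): [37, -79]
step 4 (PUSH 56): [37, -79, 56]
step 5 (PUSH 98): [37, -79, 56, 98]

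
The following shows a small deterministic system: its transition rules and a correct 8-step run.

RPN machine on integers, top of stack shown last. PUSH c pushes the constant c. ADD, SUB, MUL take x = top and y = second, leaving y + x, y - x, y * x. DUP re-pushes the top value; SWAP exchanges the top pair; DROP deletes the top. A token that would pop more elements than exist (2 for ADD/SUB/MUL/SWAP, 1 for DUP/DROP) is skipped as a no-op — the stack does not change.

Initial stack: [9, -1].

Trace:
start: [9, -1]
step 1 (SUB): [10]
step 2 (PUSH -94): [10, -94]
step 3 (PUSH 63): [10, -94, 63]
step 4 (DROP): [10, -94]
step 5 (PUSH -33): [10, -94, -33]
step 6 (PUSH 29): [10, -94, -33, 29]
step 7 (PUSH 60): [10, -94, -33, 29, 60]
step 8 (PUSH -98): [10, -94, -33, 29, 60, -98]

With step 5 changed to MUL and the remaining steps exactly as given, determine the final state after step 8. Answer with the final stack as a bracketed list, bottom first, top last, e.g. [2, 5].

[-940, 29, 60, -98]

(re-executing from step 5 with the substitution; state before step 5: [10, -94])
step 5 (MUL): [-940]
step 6 (PUSH 29): [-940, 29]
step 7 (PUSH 60): [-940, 29, 60]
step 8 (PUSH -98): [-940, 29, 60, -98]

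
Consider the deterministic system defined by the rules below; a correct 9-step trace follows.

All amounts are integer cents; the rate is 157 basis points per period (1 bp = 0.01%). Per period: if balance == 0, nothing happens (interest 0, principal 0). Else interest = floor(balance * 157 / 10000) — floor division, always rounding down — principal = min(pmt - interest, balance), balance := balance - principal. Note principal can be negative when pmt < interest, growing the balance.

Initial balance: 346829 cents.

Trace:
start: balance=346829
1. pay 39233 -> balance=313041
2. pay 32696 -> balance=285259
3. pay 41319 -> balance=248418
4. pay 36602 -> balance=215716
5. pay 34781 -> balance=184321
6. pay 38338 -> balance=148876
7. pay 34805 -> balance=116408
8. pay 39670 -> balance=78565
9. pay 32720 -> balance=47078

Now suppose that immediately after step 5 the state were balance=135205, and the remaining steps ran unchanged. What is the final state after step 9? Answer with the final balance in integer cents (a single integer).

state after step 5 := balance=135205
6. pay 38338 -> balance=98989
7. pay 34805 -> balance=65738
8. pay 39670 -> balance=27100
9. pay 32720 -> balance=0

0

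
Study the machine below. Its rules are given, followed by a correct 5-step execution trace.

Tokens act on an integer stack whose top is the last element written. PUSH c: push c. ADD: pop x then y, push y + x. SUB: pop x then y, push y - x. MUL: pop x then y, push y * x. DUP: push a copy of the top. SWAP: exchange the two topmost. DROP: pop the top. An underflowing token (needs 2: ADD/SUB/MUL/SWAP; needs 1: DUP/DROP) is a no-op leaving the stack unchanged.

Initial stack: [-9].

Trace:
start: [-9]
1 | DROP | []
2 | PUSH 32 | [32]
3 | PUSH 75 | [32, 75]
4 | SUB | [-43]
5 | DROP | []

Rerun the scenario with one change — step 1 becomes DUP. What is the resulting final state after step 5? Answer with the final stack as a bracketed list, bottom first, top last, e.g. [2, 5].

[-9, -9]

(re-executing from step 1 with the substitution; state before step 1: [-9])
1 | DUP | [-9, -9]
2 | PUSH 32 | [-9, -9, 32]
3 | PUSH 75 | [-9, -9, 32, 75]
4 | SUB | [-9, -9, -43]
5 | DROP | [-9, -9]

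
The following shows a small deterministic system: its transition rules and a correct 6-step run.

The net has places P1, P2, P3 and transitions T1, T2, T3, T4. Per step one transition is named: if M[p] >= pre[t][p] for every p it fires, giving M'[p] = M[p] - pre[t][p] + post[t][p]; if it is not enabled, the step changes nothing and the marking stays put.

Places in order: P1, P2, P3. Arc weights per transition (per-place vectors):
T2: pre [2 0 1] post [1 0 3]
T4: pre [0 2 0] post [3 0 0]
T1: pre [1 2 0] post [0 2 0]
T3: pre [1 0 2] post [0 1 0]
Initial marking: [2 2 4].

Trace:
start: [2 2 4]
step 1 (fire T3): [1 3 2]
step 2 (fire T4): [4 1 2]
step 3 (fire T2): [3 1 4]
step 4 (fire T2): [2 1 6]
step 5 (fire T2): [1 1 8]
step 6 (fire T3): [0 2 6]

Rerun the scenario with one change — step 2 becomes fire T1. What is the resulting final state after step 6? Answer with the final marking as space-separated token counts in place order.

(re-executing from step 2 with the substitution; state before step 2: [1 3 2])
step 2 (fire T1): [0 3 2]
step 3 (fire T2): [0 3 2]
step 4 (fire T2): [0 3 2]
step 5 (fire T2): [0 3 2]
step 6 (fire T3): [0 3 2]

0 3 2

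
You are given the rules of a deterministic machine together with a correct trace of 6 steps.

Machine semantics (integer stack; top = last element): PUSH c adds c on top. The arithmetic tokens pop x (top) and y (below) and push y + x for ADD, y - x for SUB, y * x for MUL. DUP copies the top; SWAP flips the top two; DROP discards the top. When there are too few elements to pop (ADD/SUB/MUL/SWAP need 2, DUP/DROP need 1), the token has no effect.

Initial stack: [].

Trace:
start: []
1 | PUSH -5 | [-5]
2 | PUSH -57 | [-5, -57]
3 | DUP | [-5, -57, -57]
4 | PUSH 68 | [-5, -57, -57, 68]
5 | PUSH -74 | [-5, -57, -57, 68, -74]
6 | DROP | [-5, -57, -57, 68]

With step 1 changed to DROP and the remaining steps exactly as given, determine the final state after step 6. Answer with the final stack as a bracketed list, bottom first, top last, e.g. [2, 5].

(re-executing from step 1 with the substitution; state before step 1: [])
1 | DROP | []
2 | PUSH -57 | [-57]
3 | DUP | [-57, -57]
4 | PUSH 68 | [-57, -57, 68]
5 | PUSH -74 | [-57, -57, 68, -74]
6 | DROP | [-57, -57, 68]

[-57, -57, 68]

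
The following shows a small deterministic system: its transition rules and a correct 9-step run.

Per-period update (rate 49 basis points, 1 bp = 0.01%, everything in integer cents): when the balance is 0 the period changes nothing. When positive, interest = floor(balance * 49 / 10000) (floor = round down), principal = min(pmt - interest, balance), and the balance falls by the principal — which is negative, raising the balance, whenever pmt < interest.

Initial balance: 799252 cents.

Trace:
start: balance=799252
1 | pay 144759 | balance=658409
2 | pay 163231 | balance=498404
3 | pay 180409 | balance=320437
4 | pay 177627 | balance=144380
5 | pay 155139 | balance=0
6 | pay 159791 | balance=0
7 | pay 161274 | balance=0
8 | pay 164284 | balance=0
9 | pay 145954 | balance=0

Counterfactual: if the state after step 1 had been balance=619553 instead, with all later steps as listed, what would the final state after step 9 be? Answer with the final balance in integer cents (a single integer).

state after step 1 := balance=619553
2 | pay 163231 | balance=459357
3 | pay 180409 | balance=281198
4 | pay 177627 | balance=104948
5 | pay 155139 | balance=0
6 | pay 159791 | balance=0
7 | pay 161274 | balance=0
8 | pay 164284 | balance=0
9 | pay 145954 | balance=0

0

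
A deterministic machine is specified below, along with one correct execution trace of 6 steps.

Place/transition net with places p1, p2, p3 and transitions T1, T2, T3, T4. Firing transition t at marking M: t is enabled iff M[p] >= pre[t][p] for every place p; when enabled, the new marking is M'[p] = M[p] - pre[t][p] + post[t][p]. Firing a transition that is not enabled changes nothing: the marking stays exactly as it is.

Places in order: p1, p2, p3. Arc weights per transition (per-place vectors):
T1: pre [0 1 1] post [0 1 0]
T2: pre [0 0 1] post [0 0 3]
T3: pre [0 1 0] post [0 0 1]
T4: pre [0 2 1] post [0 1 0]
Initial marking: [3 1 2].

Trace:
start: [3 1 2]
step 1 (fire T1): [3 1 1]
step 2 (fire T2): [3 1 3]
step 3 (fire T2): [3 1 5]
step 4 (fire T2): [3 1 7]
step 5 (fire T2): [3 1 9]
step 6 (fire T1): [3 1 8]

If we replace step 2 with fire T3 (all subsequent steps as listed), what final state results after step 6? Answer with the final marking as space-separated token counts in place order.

(re-executing from step 2 with the substitution; state before step 2: [3 1 1])
step 2 (fire T3): [3 0 2]
step 3 (fire T2): [3 0 4]
step 4 (fire T2): [3 0 6]
step 5 (fire T2): [3 0 8]
step 6 (fire T1): [3 0 8]

3 0 8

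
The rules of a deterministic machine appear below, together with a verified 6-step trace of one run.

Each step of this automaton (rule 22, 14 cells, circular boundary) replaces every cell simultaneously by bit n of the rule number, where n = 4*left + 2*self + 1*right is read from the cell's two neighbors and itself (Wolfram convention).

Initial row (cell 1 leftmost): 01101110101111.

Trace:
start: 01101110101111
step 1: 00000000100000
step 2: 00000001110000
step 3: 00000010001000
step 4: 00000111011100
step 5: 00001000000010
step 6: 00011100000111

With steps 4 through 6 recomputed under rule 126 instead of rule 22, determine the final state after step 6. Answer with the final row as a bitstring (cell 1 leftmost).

(re-executing steps 4..6 under rule 126; state before step 4: 00000010001000)
step 4: 00000111011100
step 5: 00001101110110
step 6: 00011111011111

00011111011111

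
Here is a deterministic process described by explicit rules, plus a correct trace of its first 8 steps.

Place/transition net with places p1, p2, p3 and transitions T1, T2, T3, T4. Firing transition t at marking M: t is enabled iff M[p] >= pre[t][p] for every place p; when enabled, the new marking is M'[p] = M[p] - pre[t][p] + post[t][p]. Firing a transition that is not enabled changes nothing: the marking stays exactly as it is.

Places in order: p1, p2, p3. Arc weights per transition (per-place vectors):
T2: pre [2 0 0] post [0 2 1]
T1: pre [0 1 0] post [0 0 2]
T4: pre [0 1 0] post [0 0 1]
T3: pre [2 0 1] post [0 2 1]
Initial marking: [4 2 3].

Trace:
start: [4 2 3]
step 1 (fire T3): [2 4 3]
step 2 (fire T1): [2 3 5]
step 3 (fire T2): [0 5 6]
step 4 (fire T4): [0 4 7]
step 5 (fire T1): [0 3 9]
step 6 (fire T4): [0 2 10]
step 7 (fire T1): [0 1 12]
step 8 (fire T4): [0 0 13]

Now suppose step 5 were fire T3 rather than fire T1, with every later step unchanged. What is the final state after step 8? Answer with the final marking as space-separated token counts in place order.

(re-executing from step 5 with the substitution; state before step 5: [0 4 7])
step 5 (fire T3): [0 4 7]
step 6 (fire T4): [0 3 8]
step 7 (fire T1): [0 2 10]
step 8 (fire T4): [0 1 11]

0 1 11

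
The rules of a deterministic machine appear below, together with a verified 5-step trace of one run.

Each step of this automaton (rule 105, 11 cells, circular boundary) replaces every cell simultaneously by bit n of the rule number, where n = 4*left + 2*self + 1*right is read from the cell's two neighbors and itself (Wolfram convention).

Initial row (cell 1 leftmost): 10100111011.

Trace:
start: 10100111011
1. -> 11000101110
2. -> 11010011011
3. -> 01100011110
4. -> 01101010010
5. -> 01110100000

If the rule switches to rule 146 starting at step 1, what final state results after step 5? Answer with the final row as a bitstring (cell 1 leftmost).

(re-executing steps 1..5 under rule 146; state before step 1: 10100111011)
1. -> 00011010001
2. -> 10100001010
3. -> 00010010000
4. -> 00101101000
5. -> 01000000100

01000000100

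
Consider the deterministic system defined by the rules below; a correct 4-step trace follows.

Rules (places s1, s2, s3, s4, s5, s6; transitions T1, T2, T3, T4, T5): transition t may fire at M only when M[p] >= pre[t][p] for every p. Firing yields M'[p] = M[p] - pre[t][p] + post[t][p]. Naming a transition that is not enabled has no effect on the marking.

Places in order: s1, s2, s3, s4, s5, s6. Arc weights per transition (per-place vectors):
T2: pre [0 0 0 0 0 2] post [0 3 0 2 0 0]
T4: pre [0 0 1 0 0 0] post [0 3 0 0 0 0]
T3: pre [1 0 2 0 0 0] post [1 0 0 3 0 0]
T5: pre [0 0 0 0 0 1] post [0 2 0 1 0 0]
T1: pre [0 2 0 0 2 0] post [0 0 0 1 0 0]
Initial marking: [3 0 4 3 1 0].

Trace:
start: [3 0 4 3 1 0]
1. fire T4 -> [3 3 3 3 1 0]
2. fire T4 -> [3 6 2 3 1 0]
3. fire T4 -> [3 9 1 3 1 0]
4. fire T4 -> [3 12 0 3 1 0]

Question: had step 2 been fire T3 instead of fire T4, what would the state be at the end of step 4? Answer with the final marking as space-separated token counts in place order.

(re-executing from step 2 with the substitution; state before step 2: [3 3 3 3 1 0])
2. fire T3 -> [3 3 1 6 1 0]
3. fire T4 -> [3 6 0 6 1 0]
4. fire T4 -> [3 6 0 6 1 0]

3 6 0 6 1 0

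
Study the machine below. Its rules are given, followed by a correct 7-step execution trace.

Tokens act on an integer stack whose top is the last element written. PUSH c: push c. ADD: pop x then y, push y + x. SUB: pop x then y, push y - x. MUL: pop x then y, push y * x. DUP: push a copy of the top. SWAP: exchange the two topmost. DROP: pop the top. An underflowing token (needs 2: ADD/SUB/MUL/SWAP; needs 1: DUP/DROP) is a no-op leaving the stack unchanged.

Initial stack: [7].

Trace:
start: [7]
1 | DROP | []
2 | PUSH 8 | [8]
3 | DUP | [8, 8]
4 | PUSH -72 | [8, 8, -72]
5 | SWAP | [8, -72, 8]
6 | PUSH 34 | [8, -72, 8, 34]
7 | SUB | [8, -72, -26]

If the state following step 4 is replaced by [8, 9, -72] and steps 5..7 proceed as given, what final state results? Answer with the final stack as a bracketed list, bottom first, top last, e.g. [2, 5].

[8, -72, -25]

state after step 4 := [8, 9, -72]
5 | SWAP | [8, -72, 9]
6 | PUSH 34 | [8, -72, 9, 34]
7 | SUB | [8, -72, -25]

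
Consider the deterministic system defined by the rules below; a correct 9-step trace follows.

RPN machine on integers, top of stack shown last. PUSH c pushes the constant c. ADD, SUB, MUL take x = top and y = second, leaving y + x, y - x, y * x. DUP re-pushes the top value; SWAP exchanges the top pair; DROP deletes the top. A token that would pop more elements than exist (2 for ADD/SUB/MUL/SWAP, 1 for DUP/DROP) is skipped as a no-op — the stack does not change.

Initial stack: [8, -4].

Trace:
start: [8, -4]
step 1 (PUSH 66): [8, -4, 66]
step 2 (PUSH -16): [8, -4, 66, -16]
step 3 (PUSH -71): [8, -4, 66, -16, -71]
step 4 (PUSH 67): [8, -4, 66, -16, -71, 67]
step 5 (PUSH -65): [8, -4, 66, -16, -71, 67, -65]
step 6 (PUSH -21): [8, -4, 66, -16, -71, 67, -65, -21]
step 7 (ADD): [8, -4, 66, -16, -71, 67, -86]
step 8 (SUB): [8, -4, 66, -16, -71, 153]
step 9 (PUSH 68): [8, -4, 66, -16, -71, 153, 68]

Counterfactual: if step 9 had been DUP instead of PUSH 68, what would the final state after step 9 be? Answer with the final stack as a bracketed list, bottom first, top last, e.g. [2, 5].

[8, -4, 66, -16, -71, 153, 153]

(re-executing from step 9 with the substitution; state before step 9: [8, -4, 66, -16, -71, 153])
step 9 (DUP): [8, -4, 66, -16, -71, 153, 153]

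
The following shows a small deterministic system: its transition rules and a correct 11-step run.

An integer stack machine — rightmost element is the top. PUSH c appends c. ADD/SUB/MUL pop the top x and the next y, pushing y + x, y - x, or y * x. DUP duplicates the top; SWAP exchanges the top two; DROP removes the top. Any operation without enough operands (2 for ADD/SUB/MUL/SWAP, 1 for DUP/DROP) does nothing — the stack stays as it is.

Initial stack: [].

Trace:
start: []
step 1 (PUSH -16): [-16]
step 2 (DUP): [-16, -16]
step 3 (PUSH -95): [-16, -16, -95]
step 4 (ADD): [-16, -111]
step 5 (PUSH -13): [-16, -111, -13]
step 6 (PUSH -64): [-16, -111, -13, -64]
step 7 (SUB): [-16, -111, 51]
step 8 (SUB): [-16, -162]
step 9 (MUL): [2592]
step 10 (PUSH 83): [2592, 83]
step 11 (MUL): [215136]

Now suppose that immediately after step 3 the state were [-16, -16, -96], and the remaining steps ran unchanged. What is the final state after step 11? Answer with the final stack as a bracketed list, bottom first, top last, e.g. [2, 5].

state after step 3 := [-16, -16, -96]
step 4 (ADD): [-16, -112]
step 5 (PUSH -13): [-16, -112, -13]
step 6 (PUSH -64): [-16, -112, -13, -64]
step 7 (SUB): [-16, -112, 51]
step 8 (SUB): [-16, -163]
step 9 (MUL): [2608]
step 10 (PUSH 83): [2608, 83]
step 11 (MUL): [216464]

[216464]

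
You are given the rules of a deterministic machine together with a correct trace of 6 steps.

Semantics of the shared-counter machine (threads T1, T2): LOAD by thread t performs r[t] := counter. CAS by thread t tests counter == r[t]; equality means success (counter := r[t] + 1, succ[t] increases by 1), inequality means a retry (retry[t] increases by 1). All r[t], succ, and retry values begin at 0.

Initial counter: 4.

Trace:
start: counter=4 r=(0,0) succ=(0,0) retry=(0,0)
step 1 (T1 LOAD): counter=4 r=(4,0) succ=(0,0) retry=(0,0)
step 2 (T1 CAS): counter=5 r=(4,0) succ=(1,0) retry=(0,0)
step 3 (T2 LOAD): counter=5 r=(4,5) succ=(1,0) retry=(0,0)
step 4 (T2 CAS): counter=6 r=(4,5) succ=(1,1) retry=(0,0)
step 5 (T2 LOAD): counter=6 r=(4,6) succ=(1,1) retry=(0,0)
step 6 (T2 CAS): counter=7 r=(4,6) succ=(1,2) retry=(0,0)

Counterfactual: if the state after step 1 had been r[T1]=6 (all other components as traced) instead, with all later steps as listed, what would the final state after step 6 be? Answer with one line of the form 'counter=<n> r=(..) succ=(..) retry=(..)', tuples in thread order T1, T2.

counter=6 r=(6,5) succ=(0,2) retry=(1,0)

state after step 1 := counter=4 r=(6,0) succ=(0,0) retry=(0,0)
step 2 (T1 CAS): counter=4 r=(6,0) succ=(0,0) retry=(1,0)
step 3 (T2 LOAD): counter=4 r=(6,4) succ=(0,0) retry=(1,0)
step 4 (T2 CAS): counter=5 r=(6,4) succ=(0,1) retry=(1,0)
step 5 (T2 LOAD): counter=5 r=(6,5) succ=(0,1) retry=(1,0)
step 6 (T2 CAS): counter=6 r=(6,5) succ=(0,2) retry=(1,0)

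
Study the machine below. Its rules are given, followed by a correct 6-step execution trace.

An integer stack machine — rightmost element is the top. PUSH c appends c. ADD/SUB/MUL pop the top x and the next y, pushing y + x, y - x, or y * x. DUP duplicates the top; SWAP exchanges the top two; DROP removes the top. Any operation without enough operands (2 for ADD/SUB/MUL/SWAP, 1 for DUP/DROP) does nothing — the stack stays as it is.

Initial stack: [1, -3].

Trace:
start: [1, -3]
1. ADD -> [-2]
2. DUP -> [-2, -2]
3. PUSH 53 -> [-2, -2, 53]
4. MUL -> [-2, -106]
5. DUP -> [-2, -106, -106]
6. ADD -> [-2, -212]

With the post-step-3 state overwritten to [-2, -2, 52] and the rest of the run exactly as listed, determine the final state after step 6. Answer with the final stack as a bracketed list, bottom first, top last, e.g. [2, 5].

state after step 3 := [-2, -2, 52]
4. MUL -> [-2, -104]
5. DUP -> [-2, -104, -104]
6. ADD -> [-2, -208]

[-2, -208]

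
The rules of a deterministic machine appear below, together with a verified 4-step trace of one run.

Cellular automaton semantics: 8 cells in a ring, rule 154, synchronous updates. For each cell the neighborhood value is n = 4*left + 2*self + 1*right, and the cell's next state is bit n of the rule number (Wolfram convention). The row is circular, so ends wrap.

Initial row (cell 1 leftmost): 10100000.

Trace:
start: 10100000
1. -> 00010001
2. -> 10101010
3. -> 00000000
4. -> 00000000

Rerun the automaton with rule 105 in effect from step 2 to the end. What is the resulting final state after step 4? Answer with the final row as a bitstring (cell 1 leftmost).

(re-executing steps 2..4 under rule 105; state before step 2: 00010001)
2. -> 01000100
3. -> 00010001
4. -> 01000100

01000100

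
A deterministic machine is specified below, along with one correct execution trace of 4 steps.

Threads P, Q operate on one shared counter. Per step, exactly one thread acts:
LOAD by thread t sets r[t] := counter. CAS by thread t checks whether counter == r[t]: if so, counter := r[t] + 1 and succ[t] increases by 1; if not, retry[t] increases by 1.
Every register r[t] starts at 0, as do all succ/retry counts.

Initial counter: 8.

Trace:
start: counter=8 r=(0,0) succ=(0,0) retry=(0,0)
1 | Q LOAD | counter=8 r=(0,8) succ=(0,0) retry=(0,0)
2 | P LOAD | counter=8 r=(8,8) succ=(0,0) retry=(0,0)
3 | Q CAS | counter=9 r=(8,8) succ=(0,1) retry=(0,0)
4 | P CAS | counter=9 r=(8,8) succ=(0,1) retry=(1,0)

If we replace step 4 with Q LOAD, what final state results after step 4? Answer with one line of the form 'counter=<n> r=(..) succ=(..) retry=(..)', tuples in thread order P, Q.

counter=9 r=(8,9) succ=(0,1) retry=(0,0)

(re-executing from step 4 with the substitution; state before step 4: counter=9 r=(8,8) succ=(0,1) retry=(0,0))
4 | Q LOAD | counter=9 r=(8,9) succ=(0,1) retry=(0,0)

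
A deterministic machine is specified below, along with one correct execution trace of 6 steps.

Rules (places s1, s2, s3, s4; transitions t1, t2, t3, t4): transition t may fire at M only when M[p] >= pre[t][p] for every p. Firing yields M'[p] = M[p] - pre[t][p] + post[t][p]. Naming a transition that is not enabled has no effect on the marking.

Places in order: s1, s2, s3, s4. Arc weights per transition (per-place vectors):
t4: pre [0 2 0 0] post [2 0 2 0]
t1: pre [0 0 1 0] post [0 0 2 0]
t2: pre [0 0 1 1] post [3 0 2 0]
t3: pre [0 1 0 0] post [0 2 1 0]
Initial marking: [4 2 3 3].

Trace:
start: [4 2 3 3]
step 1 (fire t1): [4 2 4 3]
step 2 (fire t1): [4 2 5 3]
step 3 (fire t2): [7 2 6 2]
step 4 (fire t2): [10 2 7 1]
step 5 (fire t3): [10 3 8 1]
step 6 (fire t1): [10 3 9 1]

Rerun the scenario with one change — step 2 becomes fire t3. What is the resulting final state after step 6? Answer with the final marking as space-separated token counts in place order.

10 4 9 1

(re-executing from step 2 with the substitution; state before step 2: [4 2 4 3])
step 2 (fire t3): [4 3 5 3]
step 3 (fire t2): [7 3 6 2]
step 4 (fire t2): [10 3 7 1]
step 5 (fire t3): [10 4 8 1]
step 6 (fire t1): [10 4 9 1]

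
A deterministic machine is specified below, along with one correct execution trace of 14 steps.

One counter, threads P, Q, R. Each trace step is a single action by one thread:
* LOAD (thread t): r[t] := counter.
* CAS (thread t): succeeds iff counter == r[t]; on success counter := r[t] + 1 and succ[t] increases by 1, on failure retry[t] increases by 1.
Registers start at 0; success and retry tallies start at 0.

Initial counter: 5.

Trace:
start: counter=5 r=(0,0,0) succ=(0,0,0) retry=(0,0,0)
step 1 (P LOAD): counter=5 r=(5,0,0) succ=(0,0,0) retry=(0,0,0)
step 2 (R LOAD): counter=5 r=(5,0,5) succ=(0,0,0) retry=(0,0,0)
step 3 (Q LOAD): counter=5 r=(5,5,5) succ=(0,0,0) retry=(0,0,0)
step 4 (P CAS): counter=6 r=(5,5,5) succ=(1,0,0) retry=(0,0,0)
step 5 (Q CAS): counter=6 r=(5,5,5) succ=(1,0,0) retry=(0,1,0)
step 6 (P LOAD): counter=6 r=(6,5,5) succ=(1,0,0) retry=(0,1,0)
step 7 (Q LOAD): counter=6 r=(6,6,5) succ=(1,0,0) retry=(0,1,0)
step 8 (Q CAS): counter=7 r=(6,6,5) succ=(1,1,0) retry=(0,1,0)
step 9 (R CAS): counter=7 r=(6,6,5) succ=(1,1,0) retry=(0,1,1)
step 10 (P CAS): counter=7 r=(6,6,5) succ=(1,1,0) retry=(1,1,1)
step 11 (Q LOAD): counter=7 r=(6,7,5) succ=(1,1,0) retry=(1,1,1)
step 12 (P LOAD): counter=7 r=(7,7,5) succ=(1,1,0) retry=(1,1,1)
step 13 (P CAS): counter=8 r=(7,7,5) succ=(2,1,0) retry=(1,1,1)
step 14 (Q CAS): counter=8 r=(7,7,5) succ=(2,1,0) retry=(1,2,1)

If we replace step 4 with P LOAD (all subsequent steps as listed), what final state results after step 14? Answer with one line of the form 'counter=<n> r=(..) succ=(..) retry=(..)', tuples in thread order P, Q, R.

(re-executing from step 4 with the substitution; state before step 4: counter=5 r=(5,5,5) succ=(0,0,0) retry=(0,0,0))
step 4 (P LOAD): counter=5 r=(5,5,5) succ=(0,0,0) retry=(0,0,0)
step 5 (Q CAS): counter=6 r=(5,5,5) succ=(0,1,0) retry=(0,0,0)
step 6 (P LOAD): counter=6 r=(6,5,5) succ=(0,1,0) retry=(0,0,0)
step 7 (Q LOAD): counter=6 r=(6,6,5) succ=(0,1,0) retry=(0,0,0)
step 8 (Q CAS): counter=7 r=(6,6,5) succ=(0,2,0) retry=(0,0,0)
step 9 (R CAS): counter=7 r=(6,6,5) succ=(0,2,0) retry=(0,0,1)
step 10 (P CAS): counter=7 r=(6,6,5) succ=(0,2,0) retry=(1,0,1)
step 11 (Q LOAD): counter=7 r=(6,7,5) succ=(0,2,0) retry=(1,0,1)
step 12 (P LOAD): counter=7 r=(7,7,5) succ=(0,2,0) retry=(1,0,1)
step 13 (P CAS): counter=8 r=(7,7,5) succ=(1,2,0) retry=(1,0,1)
step 14 (Q CAS): counter=8 r=(7,7,5) succ=(1,2,0) retry=(1,1,1)

counter=8 r=(7,7,5) succ=(1,2,0) retry=(1,1,1)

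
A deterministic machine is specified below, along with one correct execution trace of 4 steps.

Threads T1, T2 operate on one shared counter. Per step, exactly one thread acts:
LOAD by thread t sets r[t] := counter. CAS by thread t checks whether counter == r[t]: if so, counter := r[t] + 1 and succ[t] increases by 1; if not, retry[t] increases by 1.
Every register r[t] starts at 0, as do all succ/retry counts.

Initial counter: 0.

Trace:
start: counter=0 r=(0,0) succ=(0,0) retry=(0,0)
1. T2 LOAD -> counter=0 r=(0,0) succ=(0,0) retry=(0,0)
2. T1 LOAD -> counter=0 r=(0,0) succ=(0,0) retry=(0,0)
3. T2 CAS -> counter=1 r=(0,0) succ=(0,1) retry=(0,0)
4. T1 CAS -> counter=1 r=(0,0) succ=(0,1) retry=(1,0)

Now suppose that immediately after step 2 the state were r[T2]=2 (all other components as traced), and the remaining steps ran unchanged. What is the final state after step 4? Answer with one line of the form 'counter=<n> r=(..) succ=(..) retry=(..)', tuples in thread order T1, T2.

state after step 2 := counter=0 r=(0,2) succ=(0,0) retry=(0,0)
3. T2 CAS -> counter=0 r=(0,2) succ=(0,0) retry=(0,1)
4. T1 CAS -> counter=1 r=(0,2) succ=(1,0) retry=(0,1)

counter=1 r=(0,2) succ=(1,0) retry=(0,1)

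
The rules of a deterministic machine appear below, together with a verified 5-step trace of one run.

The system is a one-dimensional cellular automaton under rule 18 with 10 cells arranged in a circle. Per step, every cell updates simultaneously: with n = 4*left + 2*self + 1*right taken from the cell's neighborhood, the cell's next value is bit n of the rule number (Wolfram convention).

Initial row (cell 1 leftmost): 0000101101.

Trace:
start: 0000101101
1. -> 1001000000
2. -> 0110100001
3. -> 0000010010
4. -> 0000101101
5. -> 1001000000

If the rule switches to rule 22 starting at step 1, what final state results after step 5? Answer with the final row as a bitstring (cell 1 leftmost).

(re-executing steps 1..5 under rule 22; state before step 1: 0000101101)
1. -> 1001100001
2. -> 0110010010
3. -> 1001111111
4. -> 0110000000
5. -> 1001000000

1001000000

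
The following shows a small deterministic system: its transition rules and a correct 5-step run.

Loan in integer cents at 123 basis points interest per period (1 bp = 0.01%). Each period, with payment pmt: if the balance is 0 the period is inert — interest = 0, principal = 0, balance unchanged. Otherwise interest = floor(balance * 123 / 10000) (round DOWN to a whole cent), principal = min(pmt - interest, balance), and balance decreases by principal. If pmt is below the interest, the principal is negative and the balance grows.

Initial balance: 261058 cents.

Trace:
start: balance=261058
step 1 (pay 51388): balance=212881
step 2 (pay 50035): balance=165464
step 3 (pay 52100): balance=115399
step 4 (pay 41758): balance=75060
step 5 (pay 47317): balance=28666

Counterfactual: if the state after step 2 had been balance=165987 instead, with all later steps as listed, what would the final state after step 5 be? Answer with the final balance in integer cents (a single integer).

29207

state after step 2 := balance=165987
step 3 (pay 52100): balance=115928
step 4 (pay 41758): balance=75595
step 5 (pay 47317): balance=29207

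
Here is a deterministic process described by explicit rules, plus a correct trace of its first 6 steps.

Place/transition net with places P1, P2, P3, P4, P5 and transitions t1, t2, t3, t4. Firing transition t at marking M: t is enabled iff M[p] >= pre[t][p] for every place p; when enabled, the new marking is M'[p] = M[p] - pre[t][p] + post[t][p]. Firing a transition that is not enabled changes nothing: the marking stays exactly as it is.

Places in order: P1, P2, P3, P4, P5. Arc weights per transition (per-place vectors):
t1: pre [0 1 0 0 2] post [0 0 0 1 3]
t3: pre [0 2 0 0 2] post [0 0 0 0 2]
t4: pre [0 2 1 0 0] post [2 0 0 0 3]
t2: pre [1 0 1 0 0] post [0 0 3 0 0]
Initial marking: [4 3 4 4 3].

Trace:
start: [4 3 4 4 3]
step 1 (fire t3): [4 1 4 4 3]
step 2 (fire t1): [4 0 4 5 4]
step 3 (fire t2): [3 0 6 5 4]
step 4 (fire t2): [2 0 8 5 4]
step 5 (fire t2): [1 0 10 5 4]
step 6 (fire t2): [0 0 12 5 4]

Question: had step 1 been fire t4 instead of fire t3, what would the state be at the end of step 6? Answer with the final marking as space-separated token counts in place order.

(re-executing from step 1 with the substitution; state before step 1: [4 3 4 4 3])
step 1 (fire t4): [6 1 3 4 6]
step 2 (fire t1): [6 0 3 5 7]
step 3 (fire t2): [5 0 5 5 7]
step 4 (fire t2): [4 0 7 5 7]
step 5 (fire t2): [3 0 9 5 7]
step 6 (fire t2): [2 0 11 5 7]

2 0 11 5 7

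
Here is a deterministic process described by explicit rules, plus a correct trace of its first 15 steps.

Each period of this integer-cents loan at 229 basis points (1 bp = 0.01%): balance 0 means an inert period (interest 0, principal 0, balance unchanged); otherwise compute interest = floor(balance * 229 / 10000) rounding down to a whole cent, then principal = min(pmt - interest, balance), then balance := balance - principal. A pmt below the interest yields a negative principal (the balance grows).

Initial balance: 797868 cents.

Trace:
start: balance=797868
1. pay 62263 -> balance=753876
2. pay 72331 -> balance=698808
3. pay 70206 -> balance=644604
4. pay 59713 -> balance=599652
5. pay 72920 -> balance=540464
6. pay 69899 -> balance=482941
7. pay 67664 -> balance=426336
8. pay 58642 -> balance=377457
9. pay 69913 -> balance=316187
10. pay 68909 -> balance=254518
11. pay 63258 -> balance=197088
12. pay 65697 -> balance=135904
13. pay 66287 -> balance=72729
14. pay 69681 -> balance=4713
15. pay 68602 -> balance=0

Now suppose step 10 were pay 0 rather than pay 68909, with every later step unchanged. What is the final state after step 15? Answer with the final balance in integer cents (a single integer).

13387

(re-executing from step 10 with the substitution; state before step 10: balance=316187)
10. pay 0 -> balance=323427
11. pay 63258 -> balance=267575
12. pay 65697 -> balance=208005
13. pay 66287 -> balance=146481
14. pay 69681 -> balance=80154
15. pay 68602 -> balance=13387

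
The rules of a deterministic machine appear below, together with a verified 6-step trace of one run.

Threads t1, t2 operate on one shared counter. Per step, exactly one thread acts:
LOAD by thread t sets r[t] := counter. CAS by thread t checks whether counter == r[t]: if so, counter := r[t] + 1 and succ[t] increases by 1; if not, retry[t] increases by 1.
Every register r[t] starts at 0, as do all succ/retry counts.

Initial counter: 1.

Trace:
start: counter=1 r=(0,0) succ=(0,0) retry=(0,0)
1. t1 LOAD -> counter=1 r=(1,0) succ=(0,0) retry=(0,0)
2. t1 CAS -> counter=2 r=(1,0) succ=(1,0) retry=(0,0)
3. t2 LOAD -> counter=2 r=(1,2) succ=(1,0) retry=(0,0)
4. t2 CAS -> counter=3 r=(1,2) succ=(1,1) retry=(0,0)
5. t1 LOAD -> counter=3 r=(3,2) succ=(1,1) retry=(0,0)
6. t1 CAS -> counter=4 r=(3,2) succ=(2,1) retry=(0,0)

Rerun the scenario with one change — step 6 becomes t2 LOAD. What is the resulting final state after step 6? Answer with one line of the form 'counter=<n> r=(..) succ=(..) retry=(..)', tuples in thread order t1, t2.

counter=3 r=(3,3) succ=(1,1) retry=(0,0)

(re-executing from step 6 with the substitution; state before step 6: counter=3 r=(3,2) succ=(1,1) retry=(0,0))
6. t2 LOAD -> counter=3 r=(3,3) succ=(1,1) retry=(0,0)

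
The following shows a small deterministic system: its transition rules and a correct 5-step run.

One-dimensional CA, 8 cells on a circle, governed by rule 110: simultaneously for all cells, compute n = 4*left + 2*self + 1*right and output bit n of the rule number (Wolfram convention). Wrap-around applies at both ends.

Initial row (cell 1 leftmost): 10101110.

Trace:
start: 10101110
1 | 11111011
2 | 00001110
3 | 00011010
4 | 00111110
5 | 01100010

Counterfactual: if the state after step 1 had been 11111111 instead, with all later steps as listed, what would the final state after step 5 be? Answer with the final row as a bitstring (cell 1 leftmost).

00000000

state after step 1 := 11111111
2 | 00000000
3 | 00000000
4 | 00000000
5 | 00000000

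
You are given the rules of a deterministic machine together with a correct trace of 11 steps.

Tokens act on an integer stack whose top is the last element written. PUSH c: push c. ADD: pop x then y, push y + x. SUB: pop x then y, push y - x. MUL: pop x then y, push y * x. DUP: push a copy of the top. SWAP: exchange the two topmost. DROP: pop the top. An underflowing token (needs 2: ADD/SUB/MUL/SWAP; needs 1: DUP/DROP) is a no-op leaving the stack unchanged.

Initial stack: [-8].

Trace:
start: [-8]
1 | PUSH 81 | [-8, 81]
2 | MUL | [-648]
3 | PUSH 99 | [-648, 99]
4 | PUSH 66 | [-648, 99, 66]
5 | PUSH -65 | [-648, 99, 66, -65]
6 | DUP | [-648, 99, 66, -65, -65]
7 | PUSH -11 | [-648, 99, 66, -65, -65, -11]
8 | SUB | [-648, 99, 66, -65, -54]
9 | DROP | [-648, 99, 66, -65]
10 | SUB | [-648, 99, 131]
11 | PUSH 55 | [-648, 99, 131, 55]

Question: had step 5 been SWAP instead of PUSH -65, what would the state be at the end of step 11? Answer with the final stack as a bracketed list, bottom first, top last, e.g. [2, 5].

(re-executing from step 5 with the substitution; state before step 5: [-648, 99, 66])
5 | SWAP | [-648, 66, 99]
6 | DUP | [-648, 66, 99, 99]
7 | PUSH -11 | [-648, 66, 99, 99, -11]
8 | SUB | [-648, 66, 99, 110]
9 | DROP | [-648, 66, 99]
10 | SUB | [-648, -33]
11 | PUSH 55 | [-648, -33, 55]

[-648, -33, 55]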